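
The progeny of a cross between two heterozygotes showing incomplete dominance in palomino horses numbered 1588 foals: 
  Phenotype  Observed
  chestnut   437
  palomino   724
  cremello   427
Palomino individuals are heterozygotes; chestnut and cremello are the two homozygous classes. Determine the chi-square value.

With incomplete dominance, a heterozygote × heterozygote cross gives a 1:2:1 phenotypic ratio.
Total ratio parts = 4. Expected numbers out of 1588:
  chestnut: 1588 × 1/4 = 397
  palomino: 1588 × 2/4 = 794
  cremello: 1588 × 1/4 = 397
χ² = Σ (O − E)² / E
  chestnut: (437 − 397)² / 397 = 4.0302
  palomino: (724 − 794)² / 794 = 6.1713
  cremello: (427 − 397)² / 397 = 2.2670
χ² = 4.0302 + 6.1713 + 2.2670 = 12.4685 ≈ 12.469

12.469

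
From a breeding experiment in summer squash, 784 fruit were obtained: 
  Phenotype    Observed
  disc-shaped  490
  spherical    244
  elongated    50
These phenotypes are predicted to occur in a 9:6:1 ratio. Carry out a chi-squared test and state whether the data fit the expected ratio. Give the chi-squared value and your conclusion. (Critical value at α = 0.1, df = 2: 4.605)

Total ratio parts = 16. Expected numbers out of 784:
  disc-shaped: 784 × 9/16 = 441
  spherical: 784 × 6/16 = 294
  elongated: 784 × 1/16 = 49
χ² = Σ (O − E)² / E
  disc-shaped: (490 − 441)² / 441 = 5.4444
  spherical: (244 − 294)² / 294 = 8.5034
  elongated: (50 − 49)² / 49 = 0.0204
χ² = 5.4444 + 8.5034 + 0.0204 = 13.9682 ≈ 13.968
Degrees of freedom = 3 − 1 = 2; critical value at α = 0.1 is 4.605.
Since 13.968 > 4.605, we reject the null hypothesis — the data do not fit the 9:6:1 ratio.

13.968; not consistent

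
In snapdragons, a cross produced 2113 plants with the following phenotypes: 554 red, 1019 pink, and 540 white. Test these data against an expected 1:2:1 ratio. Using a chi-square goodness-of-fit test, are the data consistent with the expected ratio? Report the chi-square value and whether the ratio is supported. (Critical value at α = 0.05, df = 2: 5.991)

Under the 1:2:1 hypothesis (Σ ratio = 4, N = 2113):
  red: 2113 × 1/4 = 528.25
  pink: 2113 × 2/4 = 1056.5
  white: 2113 × 1/4 = 528.25
χ² = Σ (O − E)² / E
  red: (554 − 528.25)² / 528.25 = 1.2552
  pink: (1019 − 1056.5)² / 1056.5 = 1.3310
  white: (540 − 528.25)² / 528.25 = 0.2614
χ² = 1.2552 + 1.3310 + 0.2614 = 2.8476 ≈ 2.848
Degrees of freedom = 3 − 1 = 2; critical value at α = 0.05 is 5.991.
Since 2.848 < 5.991, we fail to reject the null hypothesis — the data are consistent with the 1:2:1 ratio.

2.848; consistent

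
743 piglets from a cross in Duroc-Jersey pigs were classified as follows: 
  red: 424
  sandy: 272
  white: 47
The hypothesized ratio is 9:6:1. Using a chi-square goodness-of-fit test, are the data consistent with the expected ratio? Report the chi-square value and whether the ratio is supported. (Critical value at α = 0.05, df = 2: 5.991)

0.252; consistent

Expected counts for N = 743 under a 9:6:1 ratio (total parts = 16):
  red: 743 × 9/16 = 417.9375
  sandy: 743 × 6/16 = 278.625
  white: 743 × 1/16 = 46.4375
χ² = Σ (O − E)² / E
  red: (424 − 417.9375)² / 417.9375 = 0.0879
  sandy: (272 − 278.625)² / 278.625 = 0.1575
  white: (47 − 46.4375)² / 46.4375 = 0.0068
χ² = 0.0879 + 0.1575 + 0.0068 = 0.2522 ≈ 0.252
Degrees of freedom = 3 − 1 = 2; critical value at α = 0.05 is 5.991.
Since 0.252 < 5.991, we fail to reject the null hypothesis — the data are consistent with the 9:6:1 ratio.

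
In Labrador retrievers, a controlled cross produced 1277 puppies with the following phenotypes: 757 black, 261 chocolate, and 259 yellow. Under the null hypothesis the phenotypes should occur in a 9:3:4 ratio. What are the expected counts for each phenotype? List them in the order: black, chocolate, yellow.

Total ratio parts = 16. Expected numbers out of 1277:
  black: 1277 × 9/16 = 718.3125
  chocolate: 1277 × 3/16 = 239.4375
  yellow: 1277 × 4/16 = 319.25

718.3125, 239.4375, 319.25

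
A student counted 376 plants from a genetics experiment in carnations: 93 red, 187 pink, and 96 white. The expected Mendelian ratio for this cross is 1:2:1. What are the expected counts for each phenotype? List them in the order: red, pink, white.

94, 188, 94

The 1:2:1 ratio has 4 parts, so with N = 376 the expected counts are:
  red: 376 × 1/4 = 94
  pink: 376 × 2/4 = 188
  white: 376 × 1/4 = 94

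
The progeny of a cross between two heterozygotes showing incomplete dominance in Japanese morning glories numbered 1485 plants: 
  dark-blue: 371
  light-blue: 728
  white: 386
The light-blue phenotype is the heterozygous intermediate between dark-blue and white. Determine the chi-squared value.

With incomplete dominance, a heterozygote × heterozygote cross gives a 1:2:1 phenotypic ratio.
Total ratio parts = 4. Expected numbers out of 1485:
  dark-blue: 1485 × 1/4 = 371.25
  light-blue: 1485 × 2/4 = 742.5
  white: 1485 × 1/4 = 371.25
χ² = Σ (O − E)² / E
  dark-blue: (371 − 371.25)² / 371.25 = 0.0002
  light-blue: (728 − 742.5)² / 742.5 = 0.2832
  white: (386 − 371.25)² / 371.25 = 0.5860
χ² = 0.0002 + 0.2832 + 0.5860 = 0.8694 ≈ 0.869

0.869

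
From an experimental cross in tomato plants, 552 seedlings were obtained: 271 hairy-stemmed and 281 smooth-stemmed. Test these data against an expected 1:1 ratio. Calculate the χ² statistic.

0.181

Total ratio parts = 2. Expected numbers out of 552:
  hairy-stemmed: 552 × 1/2 = 276
  smooth-stemmed: 552 × 1/2 = 276
χ² = Σ (O − E)² / E
  hairy-stemmed: (271 − 276)² / 276 = 0.0906
  smooth-stemmed: (281 − 276)² / 276 = 0.0906
χ² = 0.0906 + 0.0906 = 0.1812 ≈ 0.181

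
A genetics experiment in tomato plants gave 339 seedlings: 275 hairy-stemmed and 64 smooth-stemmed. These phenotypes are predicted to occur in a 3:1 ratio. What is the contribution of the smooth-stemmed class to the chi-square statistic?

5.080

Total ratio parts = 4. Expected numbers out of 339:
  hairy-stemmed: 339 × 3/4 = 254.25
  smooth-stemmed: 339 × 1/4 = 84.75
Contribution of smooth-stemmed: (64 − 84.75)² / 84.75 = 5.0804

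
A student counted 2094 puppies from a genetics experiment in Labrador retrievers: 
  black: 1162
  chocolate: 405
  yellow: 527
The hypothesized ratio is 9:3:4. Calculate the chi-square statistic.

0.627

The 9:3:4 ratio has 16 parts, so with N = 2094 the expected counts are:
  black: 2094 × 9/16 = 1177.875
  chocolate: 2094 × 3/16 = 392.625
  yellow: 2094 × 4/16 = 523.5
χ² = Σ (O − E)² / E
  black: (1162 − 1177.875)² / 1177.875 = 0.2140
  chocolate: (405 − 392.625)² / 392.625 = 0.3900
  yellow: (527 − 523.5)² / 523.5 = 0.0234
χ² = 0.2140 + 0.3900 + 0.0234 = 0.6274 ≈ 0.627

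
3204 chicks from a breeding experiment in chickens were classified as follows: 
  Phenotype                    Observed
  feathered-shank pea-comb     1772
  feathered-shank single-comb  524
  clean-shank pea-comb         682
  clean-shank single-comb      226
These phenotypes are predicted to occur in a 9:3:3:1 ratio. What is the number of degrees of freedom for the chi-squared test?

A goodness-of-fit test with 4 phenotype classes has df = 4 − 1 = 3.

3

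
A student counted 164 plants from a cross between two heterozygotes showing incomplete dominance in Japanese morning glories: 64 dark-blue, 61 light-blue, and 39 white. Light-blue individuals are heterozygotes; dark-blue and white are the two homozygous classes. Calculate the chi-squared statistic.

18.378

With incomplete dominance, a heterozygote × heterozygote cross gives a 1:2:1 phenotypic ratio.
Under the 1:2:1 hypothesis (Σ ratio = 4, N = 164):
  dark-blue: 164 × 1/4 = 41
  light-blue: 164 × 2/4 = 82
  white: 164 × 1/4 = 41
χ² = Σ (O − E)² / E
  dark-blue: (64 − 41)² / 41 = 12.9024
  light-blue: (61 − 82)² / 82 = 5.3780
  white: (39 − 41)² / 41 = 0.0976
χ² = 12.9024 + 5.3780 + 0.0976 = 18.378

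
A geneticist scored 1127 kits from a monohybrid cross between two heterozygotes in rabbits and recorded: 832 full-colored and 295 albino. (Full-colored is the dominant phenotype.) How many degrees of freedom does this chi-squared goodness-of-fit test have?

1

For a monohybrid cross between heterozygotes with complete dominance, the expected phenotypic ratio is 3:1.
A goodness-of-fit test with 2 phenotype classes has df = 2 − 1 = 1.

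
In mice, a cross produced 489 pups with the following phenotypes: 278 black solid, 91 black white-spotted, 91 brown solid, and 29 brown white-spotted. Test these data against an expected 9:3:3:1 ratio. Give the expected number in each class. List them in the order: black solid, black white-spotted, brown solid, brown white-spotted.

275.0625, 91.6875, 91.6875, 30.5625

Expected counts for N = 489 under a 9:3:3:1 ratio (total parts = 16):
  black solid: 489 × 9/16 = 275.0625
  black white-spotted: 489 × 3/16 = 91.6875
  brown solid: 489 × 3/16 = 91.6875
  brown white-spotted: 489 × 1/16 = 30.5625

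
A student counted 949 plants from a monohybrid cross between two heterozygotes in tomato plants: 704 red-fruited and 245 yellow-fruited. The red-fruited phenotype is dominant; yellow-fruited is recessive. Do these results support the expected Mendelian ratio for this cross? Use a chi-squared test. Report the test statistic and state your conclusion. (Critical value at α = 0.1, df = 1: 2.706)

For a monohybrid cross between heterozygotes with complete dominance, the expected phenotypic ratio is 3:1.
The 3:1 ratio has 4 parts, so with N = 949 the expected counts are:
  red-fruited: 949 × 3/4 = 711.75
  yellow-fruited: 949 × 1/4 = 237.25
χ² = Σ (O − E)² / E
  red-fruited: (704 − 711.75)² / 711.75 = 0.0844
  yellow-fruited: (245 − 237.25)² / 237.25 = 0.2532
χ² = 0.0844 + 0.2532 = 0.3376 ≈ 0.338
Degrees of freedom = 2 − 1 = 1; critical value at α = 0.1 is 2.706.
Since 0.338 < 2.706, we fail to reject the null hypothesis — the data are consistent with the 3:1 ratio.

0.338; consistent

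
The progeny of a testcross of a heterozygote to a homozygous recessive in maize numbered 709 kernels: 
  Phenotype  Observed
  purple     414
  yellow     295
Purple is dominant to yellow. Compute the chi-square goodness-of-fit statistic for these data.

19.973

A testcross of a heterozygote (Aa × aa) gives a 1:1 phenotypic ratio.
The 1:1 ratio has 2 parts, so with N = 709 the expected counts are:
  purple: 709 × 1/2 = 354.5
  yellow: 709 × 1/2 = 354.5
χ² = Σ (O − E)² / E
  purple: (414 − 354.5)² / 354.5 = 9.9866
  yellow: (295 − 354.5)² / 354.5 = 9.9866
χ² = 9.9866 + 9.9866 = 19.9732 ≈ 19.973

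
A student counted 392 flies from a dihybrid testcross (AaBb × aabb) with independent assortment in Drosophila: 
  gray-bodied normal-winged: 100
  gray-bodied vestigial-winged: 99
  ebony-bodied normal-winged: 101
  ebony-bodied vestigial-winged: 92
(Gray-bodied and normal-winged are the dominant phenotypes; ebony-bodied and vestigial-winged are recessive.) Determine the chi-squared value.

A dihybrid testcross with independent assortment gives a 1:1:1:1 ratio.
Total ratio parts = 4. Expected numbers out of 392:
  gray-bodied normal-winged: 392 × 1/4 = 98
  gray-bodied vestigial-winged: 392 × 1/4 = 98
  ebony-bodied normal-winged: 392 × 1/4 = 98
  ebony-bodied vestigial-winged: 392 × 1/4 = 98
χ² = Σ (O − E)² / E
  gray-bodied normal-winged: (100 − 98)² / 98 = 0.0408
  gray-bodied vestigial-winged: (99 − 98)² / 98 = 0.0102
  ebony-bodied normal-winged: (101 − 98)² / 98 = 0.0918
  ebony-bodied vestigial-winged: (92 − 98)² / 98 = 0.3673
χ² = 0.0408 + 0.0102 + 0.0918 + 0.3673 = 0.5101 ≈ 0.510

0.510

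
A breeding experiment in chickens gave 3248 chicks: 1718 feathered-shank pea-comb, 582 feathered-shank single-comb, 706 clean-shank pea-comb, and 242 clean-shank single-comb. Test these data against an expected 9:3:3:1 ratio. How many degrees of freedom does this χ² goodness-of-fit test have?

3

A goodness-of-fit test with 4 phenotype classes has df = 4 − 1 = 3.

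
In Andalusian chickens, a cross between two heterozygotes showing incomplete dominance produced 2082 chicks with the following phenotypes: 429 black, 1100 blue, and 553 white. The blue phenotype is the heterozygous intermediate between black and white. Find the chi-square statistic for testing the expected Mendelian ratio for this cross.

21.458

With incomplete dominance, a heterozygote × heterozygote cross gives a 1:2:1 phenotypic ratio.
Expected counts for N = 2082 under a 1:2:1 ratio (total parts = 4):
  black: 2082 × 1/4 = 520.5
  blue: 2082 × 2/4 = 1041
  white: 2082 × 1/4 = 520.5
χ² = Σ (O − E)² / E
  black: (429 − 520.5)² / 520.5 = 16.0850
  blue: (1100 − 1041)² / 1041 = 3.3439
  white: (553 − 520.5)² / 520.5 = 2.0293
χ² = 16.0850 + 3.3439 + 2.0293 = 21.4582 ≈ 21.458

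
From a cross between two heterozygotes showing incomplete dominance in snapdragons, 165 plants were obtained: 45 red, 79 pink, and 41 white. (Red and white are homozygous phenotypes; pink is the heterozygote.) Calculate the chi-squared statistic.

With incomplete dominance, a heterozygote × heterozygote cross gives a 1:2:1 phenotypic ratio.
The 1:2:1 ratio has 4 parts, so with N = 165 the expected counts are:
  red: 165 × 1/4 = 41.25
  pink: 165 × 2/4 = 82.5
  white: 165 × 1/4 = 41.25
χ² = Σ (O − E)² / E
  red: (45 − 41.25)² / 41.25 = 0.3409
  pink: (79 − 82.5)² / 82.5 = 0.1485
  white: (41 − 41.25)² / 41.25 = 0.0015
χ² = 0.3409 + 0.1485 + 0.0015 = 0.4909 ≈ 0.491

0.491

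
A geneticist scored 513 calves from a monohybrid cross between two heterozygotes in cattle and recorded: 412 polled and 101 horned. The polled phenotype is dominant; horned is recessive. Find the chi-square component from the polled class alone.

For a monohybrid cross between heterozygotes with complete dominance, the expected phenotypic ratio is 3:1.
Total ratio parts = 4. Expected numbers out of 513:
  polled: 513 × 3/4 = 384.75
  horned: 513 × 1/4 = 128.25
Contribution of polled: (412 − 384.75)² / 384.75 = 1.9300

1.930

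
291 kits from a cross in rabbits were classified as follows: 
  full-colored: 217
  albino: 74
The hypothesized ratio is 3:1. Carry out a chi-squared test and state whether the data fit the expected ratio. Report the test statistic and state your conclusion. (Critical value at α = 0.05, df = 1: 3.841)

The 3:1 ratio has 4 parts, so with N = 291 the expected counts are:
  full-colored: 291 × 3/4 = 218.25
  albino: 291 × 1/4 = 72.75
χ² = Σ (O − E)² / E
  full-colored: (217 − 218.25)² / 218.25 = 0.0072
  albino: (74 − 72.75)² / 72.75 = 0.0215
χ² = 0.0072 + 0.0215 = 0.0287 ≈ 0.029
Degrees of freedom = 2 − 1 = 1; critical value at α = 0.05 is 3.841.
Since 0.029 < 3.841, we fail to reject the null hypothesis — the data are consistent with the 3:1 ratio.

0.029; consistent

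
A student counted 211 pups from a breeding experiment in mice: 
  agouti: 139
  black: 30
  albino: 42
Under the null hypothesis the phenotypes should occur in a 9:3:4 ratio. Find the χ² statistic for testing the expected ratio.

Total ratio parts = 16. Expected numbers out of 211:
  agouti: 211 × 9/16 = 118.6875
  black: 211 × 3/16 = 39.5625
  albino: 211 × 4/16 = 52.75
χ² = Σ (O − E)² / E
  agouti: (139 − 118.6875)² / 118.6875 = 3.4763
  black: (30 − 39.5625)² / 39.5625 = 2.3113
  albino: (42 − 52.75)² / 52.75 = 2.1908
χ² = 3.4763 + 2.3113 + 2.1908 = 7.9784 ≈ 7.978

7.978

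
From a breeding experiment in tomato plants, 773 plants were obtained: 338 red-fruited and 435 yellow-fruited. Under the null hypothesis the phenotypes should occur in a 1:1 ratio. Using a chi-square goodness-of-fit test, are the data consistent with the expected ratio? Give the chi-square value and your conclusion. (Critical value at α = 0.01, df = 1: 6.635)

12.172; not consistent

Under the 1:1 hypothesis (Σ ratio = 2, N = 773):
  red-fruited: 773 × 1/2 = 386.5
  yellow-fruited: 773 × 1/2 = 386.5
χ² = Σ (O − E)² / E
  red-fruited: (338 − 386.5)² / 386.5 = 6.0860
  yellow-fruited: (435 − 386.5)² / 386.5 = 6.0860
χ² = 6.0860 + 6.0860 = 12.172
Degrees of freedom = 2 − 1 = 1; critical value at α = 0.01 is 6.635.
Since 12.172 > 6.635, we reject the null hypothesis — the data do not fit the 1:1 ratio.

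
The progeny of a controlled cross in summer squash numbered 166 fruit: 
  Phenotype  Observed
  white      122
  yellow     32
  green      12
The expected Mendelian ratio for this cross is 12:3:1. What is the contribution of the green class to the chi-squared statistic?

Expected counts for N = 166 under a 12:3:1 ratio (total parts = 16):
  white: 166 × 12/16 = 124.5
  yellow: 166 × 3/16 = 31.125
  green: 166 × 1/16 = 10.375
Contribution of green: (12 − 10.375)² / 10.375 = 0.2545

0.255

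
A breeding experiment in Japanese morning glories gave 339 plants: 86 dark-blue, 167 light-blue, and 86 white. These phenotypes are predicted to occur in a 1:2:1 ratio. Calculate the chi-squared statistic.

Under the 1:2:1 hypothesis (Σ ratio = 4, N = 339):
  dark-blue: 339 × 1/4 = 84.75
  light-blue: 339 × 2/4 = 169.5
  white: 339 × 1/4 = 84.75
χ² = Σ (O − E)² / E
  dark-blue: (86 − 84.75)² / 84.75 = 0.0184
  light-blue: (167 − 169.5)² / 169.5 = 0.0369
  white: (86 − 84.75)² / 84.75 = 0.0184
χ² = 0.0184 + 0.0369 + 0.0184 = 0.0737 ≈ 0.074

0.074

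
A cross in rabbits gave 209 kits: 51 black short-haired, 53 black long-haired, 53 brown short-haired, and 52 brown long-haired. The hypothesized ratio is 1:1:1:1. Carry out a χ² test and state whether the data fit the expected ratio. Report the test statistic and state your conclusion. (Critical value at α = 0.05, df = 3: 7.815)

Total ratio parts = 4. Expected numbers out of 209:
  black short-haired: 209 × 1/4 = 52.25
  black long-haired: 209 × 1/4 = 52.25
  brown short-haired: 209 × 1/4 = 52.25
  brown long-haired: 209 × 1/4 = 52.25
χ² = Σ (O − E)² / E
  black short-haired: (51 − 52.25)² / 52.25 = 0.0299
  black long-haired: (53 − 52.25)² / 52.25 = 0.0108
  brown short-haired: (53 − 52.25)² / 52.25 = 0.0108
  brown long-haired: (52 − 52.25)² / 52.25 = 0.0012
χ² = 0.0299 + 0.0108 + 0.0108 + 0.0012 = 0.0527 ≈ 0.053
Degrees of freedom = 4 − 1 = 3; critical value at α = 0.05 is 7.815.
Since 0.053 < 7.815, we fail to reject the null hypothesis — the data are consistent with the 1:1:1:1 ratio.

0.053; consistent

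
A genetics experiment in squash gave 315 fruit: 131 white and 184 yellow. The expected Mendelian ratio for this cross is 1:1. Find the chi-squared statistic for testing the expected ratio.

8.917

The 1:1 ratio has 2 parts, so with N = 315 the expected counts are:
  white: 315 × 1/2 = 157.5
  yellow: 315 × 1/2 = 157.5
χ² = Σ (O − E)² / E
  white: (131 − 157.5)² / 157.5 = 4.4587
  yellow: (184 − 157.5)² / 157.5 = 4.4587
χ² = 4.4587 + 4.4587 = 8.9174 ≈ 8.917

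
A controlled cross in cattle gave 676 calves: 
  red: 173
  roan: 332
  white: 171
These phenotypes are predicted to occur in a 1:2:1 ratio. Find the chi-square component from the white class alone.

0.024

Expected counts for N = 676 under a 1:2:1 ratio (total parts = 4):
  red: 676 × 1/4 = 169
  roan: 676 × 2/4 = 338
  white: 676 × 1/4 = 169
Contribution of white: (171 − 169)² / 169 = 0.0237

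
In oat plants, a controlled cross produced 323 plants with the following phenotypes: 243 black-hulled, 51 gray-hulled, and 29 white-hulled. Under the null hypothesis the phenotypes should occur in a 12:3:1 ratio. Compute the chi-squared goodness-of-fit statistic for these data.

5.359

Under the 12:3:1 hypothesis (Σ ratio = 16, N = 323):
  black-hulled: 323 × 12/16 = 242.25
  gray-hulled: 323 × 3/16 = 60.5625
  white-hulled: 323 × 1/16 = 20.1875
χ² = Σ (O − E)² / E
  black-hulled: (243 − 242.25)² / 242.25 = 0.0023
  gray-hulled: (51 − 60.5625)² / 60.5625 = 1.5099
  white-hulled: (29 − 20.1875)² / 20.1875 = 3.8469
χ² = 0.0023 + 1.5099 + 3.8469 = 5.3591 ≈ 5.359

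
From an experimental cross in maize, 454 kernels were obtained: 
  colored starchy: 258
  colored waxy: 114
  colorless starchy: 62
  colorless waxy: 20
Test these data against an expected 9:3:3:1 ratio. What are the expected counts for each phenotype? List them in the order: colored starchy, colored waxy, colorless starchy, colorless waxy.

255.375, 85.125, 85.125, 28.375

The 9:3:3:1 ratio has 16 parts, so with N = 454 the expected counts are:
  colored starchy: 454 × 9/16 = 255.375
  colored waxy: 454 × 3/16 = 85.125
  colorless starchy: 454 × 3/16 = 85.125
  colorless waxy: 454 × 1/16 = 28.375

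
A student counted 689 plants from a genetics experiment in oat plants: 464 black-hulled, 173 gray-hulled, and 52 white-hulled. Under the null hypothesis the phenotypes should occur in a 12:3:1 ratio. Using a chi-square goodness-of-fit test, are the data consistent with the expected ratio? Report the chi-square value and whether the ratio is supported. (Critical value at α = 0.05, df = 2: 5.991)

22.098; not consistent

Total ratio parts = 16. Expected numbers out of 689:
  black-hulled: 689 × 12/16 = 516.75
  gray-hulled: 689 × 3/16 = 129.1875
  white-hulled: 689 × 1/16 = 43.0625
χ² = Σ (O − E)² / E
  black-hulled: (464 − 516.75)² / 516.75 = 5.3847
  gray-hulled: (173 − 129.1875)² / 129.1875 = 14.8585
  white-hulled: (52 − 43.0625)² / 43.0625 = 1.8550
χ² = 5.3847 + 14.8585 + 1.8550 = 22.0982 ≈ 22.098
Degrees of freedom = 3 − 1 = 2; critical value at α = 0.05 is 5.991.
Since 22.098 > 5.991, we reject the null hypothesis — the data do not fit the 12:3:1 ratio.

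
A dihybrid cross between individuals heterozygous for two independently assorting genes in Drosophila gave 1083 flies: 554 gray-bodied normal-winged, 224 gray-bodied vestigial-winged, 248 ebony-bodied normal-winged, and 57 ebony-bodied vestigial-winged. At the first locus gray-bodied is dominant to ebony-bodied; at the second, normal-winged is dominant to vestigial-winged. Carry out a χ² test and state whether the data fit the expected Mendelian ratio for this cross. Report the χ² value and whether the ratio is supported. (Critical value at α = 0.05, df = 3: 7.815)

18.790; not consistent

A dihybrid F₂ with independent assortment and complete dominance at both loci gives a 9:3:3:1 phenotypic ratio.
Total ratio parts = 16. Expected numbers out of 1083:
  gray-bodied normal-winged: 1083 × 9/16 = 609.1875
  gray-bodied vestigial-winged: 1083 × 3/16 = 203.0625
  ebony-bodied normal-winged: 1083 × 3/16 = 203.0625
  ebony-bodied vestigial-winged: 1083 × 1/16 = 67.6875
χ² = Σ (O − E)² / E
  gray-bodied normal-winged: (554 − 609.1875)² / 609.1875 = 4.9995
  gray-bodied vestigial-winged: (224 − 203.0625)² / 203.0625 = 2.1588
  ebony-bodied normal-winged: (248 − 203.0625)² / 203.0625 = 9.9446
  ebony-bodied vestigial-winged: (57 − 67.6875)² / 67.6875 = 1.6875
χ² = 4.9995 + 2.1588 + 9.9446 + 1.6875 = 18.7904 ≈ 18.790
Degrees of freedom = 4 − 1 = 3; critical value at α = 0.05 is 7.815.
Since 18.790 > 7.815, we reject the null hypothesis — the data do not fit the 9:3:3:1 ratio.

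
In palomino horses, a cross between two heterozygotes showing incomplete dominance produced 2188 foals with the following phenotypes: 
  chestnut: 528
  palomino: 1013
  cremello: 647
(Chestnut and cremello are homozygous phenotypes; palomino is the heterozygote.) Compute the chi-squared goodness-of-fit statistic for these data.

24.939

With incomplete dominance, a heterozygote × heterozygote cross gives a 1:2:1 phenotypic ratio.
Total ratio parts = 4. Expected numbers out of 2188:
  chestnut: 2188 × 1/4 = 547
  palomino: 2188 × 2/4 = 1094
  cremello: 2188 × 1/4 = 547
χ² = Σ (O − E)² / E
  chestnut: (528 − 547)² / 547 = 0.6600
  palomino: (1013 − 1094)² / 1094 = 5.9973
  cremello: (647 − 547)² / 547 = 18.2815
χ² = 0.6600 + 5.9973 + 18.2815 = 24.9388 ≈ 24.939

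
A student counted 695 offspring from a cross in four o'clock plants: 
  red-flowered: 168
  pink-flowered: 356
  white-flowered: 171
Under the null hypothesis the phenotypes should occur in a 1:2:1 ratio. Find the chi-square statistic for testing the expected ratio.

0.442

Total ratio parts = 4. Expected numbers out of 695:
  red-flowered: 695 × 1/4 = 173.75
  pink-flowered: 695 × 2/4 = 347.5
  white-flowered: 695 × 1/4 = 173.75
χ² = Σ (O − E)² / E
  red-flowered: (168 − 173.75)² / 173.75 = 0.1903
  pink-flowered: (356 − 347.5)² / 347.5 = 0.2079
  white-flowered: (171 − 173.75)² / 173.75 = 0.0435
χ² = 0.1903 + 0.2079 + 0.0435 = 0.4417 ≈ 0.442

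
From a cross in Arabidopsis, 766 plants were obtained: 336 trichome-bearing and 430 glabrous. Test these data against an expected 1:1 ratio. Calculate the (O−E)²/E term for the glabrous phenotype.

5.768

Total ratio parts = 2. Expected numbers out of 766:
  trichome-bearing: 766 × 1/2 = 383
  glabrous: 766 × 1/2 = 383
Contribution of glabrous: (430 − 383)² / 383 = 5.7676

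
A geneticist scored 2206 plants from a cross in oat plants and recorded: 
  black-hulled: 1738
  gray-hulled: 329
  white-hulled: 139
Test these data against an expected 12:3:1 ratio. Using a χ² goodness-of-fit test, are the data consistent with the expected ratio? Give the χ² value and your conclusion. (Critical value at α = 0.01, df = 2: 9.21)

21.537; not consistent

Under the 12:3:1 hypothesis (Σ ratio = 16, N = 2206):
  black-hulled: 2206 × 12/16 = 1654.5
  gray-hulled: 2206 × 3/16 = 413.625
  white-hulled: 2206 × 1/16 = 137.875
χ² = Σ (O − E)² / E
  black-hulled: (1738 − 1654.5)² / 1654.5 = 4.2141
  gray-hulled: (329 − 413.625)² / 413.625 = 17.3137
  white-hulled: (139 − 137.875)² / 137.875 = 0.0092
χ² = 4.2141 + 17.3137 + 0.0092 = 21.537
Degrees of freedom = 3 − 1 = 2; critical value at α = 0.01 is 9.21.
Since 21.537 > 9.21, we reject the null hypothesis — the data do not fit the 12:3:1 ratio.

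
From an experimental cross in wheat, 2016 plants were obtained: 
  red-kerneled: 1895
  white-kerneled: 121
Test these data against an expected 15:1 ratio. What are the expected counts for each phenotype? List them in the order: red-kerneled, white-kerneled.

Total ratio parts = 16. Expected numbers out of 2016:
  red-kerneled: 2016 × 15/16 = 1890
  white-kerneled: 2016 × 1/16 = 126

1890, 126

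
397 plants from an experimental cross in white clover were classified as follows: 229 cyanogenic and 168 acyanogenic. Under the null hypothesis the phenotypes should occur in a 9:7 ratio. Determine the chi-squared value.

0.331

Expected counts for N = 397 under a 9:7 ratio (total parts = 16):
  cyanogenic: 397 × 9/16 = 223.3125
  acyanogenic: 397 × 7/16 = 173.6875
χ² = Σ (O − E)² / E
  cyanogenic: (229 − 223.3125)² / 223.3125 = 0.1449
  acyanogenic: (168 − 173.6875)² / 173.6875 = 0.1862
χ² = 0.1449 + 0.1862 = 0.3311 ≈ 0.331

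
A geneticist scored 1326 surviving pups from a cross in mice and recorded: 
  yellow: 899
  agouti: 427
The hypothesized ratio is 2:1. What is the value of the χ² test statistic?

0.764

Under the 2:1 hypothesis (Σ ratio = 3, N = 1326):
  yellow: 1326 × 2/3 = 884
  agouti: 1326 × 1/3 = 442
χ² = Σ (O − E)² / E
  yellow: (899 − 884)² / 884 = 0.2545
  agouti: (427 − 442)² / 442 = 0.5090
χ² = 0.2545 + 0.5090 = 0.7635 ≈ 0.764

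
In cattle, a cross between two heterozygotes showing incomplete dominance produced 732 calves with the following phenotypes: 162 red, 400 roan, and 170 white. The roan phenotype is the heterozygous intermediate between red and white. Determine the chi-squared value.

With incomplete dominance, a heterozygote × heterozygote cross gives a 1:2:1 phenotypic ratio.
Total ratio parts = 4. Expected numbers out of 732:
  red: 732 × 1/4 = 183
  roan: 732 × 2/4 = 366
  white: 732 × 1/4 = 183
χ² = Σ (O − E)² / E
  red: (162 − 183)² / 183 = 2.4098
  roan: (400 − 366)² / 366 = 3.1585
  white: (170 − 183)² / 183 = 0.9235
χ² = 2.4098 + 3.1585 + 0.9235 = 6.4918 ≈ 6.492

6.492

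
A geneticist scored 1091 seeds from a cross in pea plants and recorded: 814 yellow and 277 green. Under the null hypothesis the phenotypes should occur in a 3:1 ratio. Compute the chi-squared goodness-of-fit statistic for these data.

0.088

The 3:1 ratio has 4 parts, so with N = 1091 the expected counts are:
  yellow: 1091 × 3/4 = 818.25
  green: 1091 × 1/4 = 272.75
χ² = Σ (O − E)² / E
  yellow: (814 − 818.25)² / 818.25 = 0.0221
  green: (277 − 272.75)² / 272.75 = 0.0662
χ² = 0.0221 + 0.0662 = 0.0883 ≈ 0.088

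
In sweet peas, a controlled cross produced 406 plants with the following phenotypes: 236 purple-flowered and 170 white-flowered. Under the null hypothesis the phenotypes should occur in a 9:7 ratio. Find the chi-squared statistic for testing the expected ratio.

0.582

Under the 9:7 hypothesis (Σ ratio = 16, N = 406):
  purple-flowered: 406 × 9/16 = 228.375
  white-flowered: 406 × 7/16 = 177.625
χ² = Σ (O − E)² / E
  purple-flowered: (236 − 228.375)² / 228.375 = 0.2546
  white-flowered: (170 − 177.625)² / 177.625 = 0.3273
χ² = 0.2546 + 0.3273 = 0.5819 ≈ 0.582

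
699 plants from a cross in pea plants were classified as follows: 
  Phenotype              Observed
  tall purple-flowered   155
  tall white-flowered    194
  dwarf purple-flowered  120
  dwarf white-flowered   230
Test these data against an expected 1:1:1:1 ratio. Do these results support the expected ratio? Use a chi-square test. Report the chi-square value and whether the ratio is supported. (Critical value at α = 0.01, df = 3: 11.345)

38.974; not consistent

The 1:1:1:1 ratio has 4 parts, so with N = 699 the expected counts are:
  tall purple-flowered: 699 × 1/4 = 174.75
  tall white-flowered: 699 × 1/4 = 174.75
  dwarf purple-flowered: 699 × 1/4 = 174.75
  dwarf white-flowered: 699 × 1/4 = 174.75
χ² = Σ (O − E)² / E
  tall purple-flowered: (155 − 174.75)² / 174.75 = 2.2321
  tall white-flowered: (194 − 174.75)² / 174.75 = 2.1205
  dwarf purple-flowered: (120 − 174.75)² / 174.75 = 17.1534
  dwarf white-flowered: (230 − 174.75)² / 174.75 = 17.4682
χ² = 2.2321 + 2.1205 + 17.1534 + 17.4682 = 38.9742 ≈ 38.974
Degrees of freedom = 4 − 1 = 3; critical value at α = 0.01 is 11.345.
Since 38.974 > 11.345, we reject the null hypothesis — the data do not fit the 1:1:1:1 ratio.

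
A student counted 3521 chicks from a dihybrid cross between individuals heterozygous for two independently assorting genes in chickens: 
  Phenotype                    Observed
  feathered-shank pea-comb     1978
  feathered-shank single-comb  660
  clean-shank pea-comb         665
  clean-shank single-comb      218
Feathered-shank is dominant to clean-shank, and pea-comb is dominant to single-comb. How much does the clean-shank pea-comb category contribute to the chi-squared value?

A dihybrid F₂ with independent assortment and complete dominance at both loci gives a 9:3:3:1 phenotypic ratio.
Under the 9:3:3:1 hypothesis (Σ ratio = 16, N = 3521):
  feathered-shank pea-comb: 3521 × 9/16 = 1980.5625
  feathered-shank single-comb: 3521 × 3/16 = 660.1875
  clean-shank pea-comb: 3521 × 3/16 = 660.1875
  clean-shank single-comb: 3521 × 1/16 = 220.0625
Contribution of clean-shank pea-comb: (665 − 660.1875)² / 660.1875 = 0.0351

0.035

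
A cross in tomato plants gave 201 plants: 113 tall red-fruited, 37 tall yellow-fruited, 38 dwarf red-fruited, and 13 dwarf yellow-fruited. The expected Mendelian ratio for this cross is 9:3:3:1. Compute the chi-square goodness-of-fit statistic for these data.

The 9:3:3:1 ratio has 16 parts, so with N = 201 the expected counts are:
  tall red-fruited: 201 × 9/16 = 113.0625
  tall yellow-fruited: 201 × 3/16 = 37.6875
  dwarf red-fruited: 201 × 3/16 = 37.6875
  dwarf yellow-fruited: 201 × 1/16 = 12.5625
χ² = Σ (O − E)² / E
  tall red-fruited: (113 − 113.0625)² / 113.0625 = 0.0000
  tall yellow-fruited: (37 − 37.6875)² / 37.6875 = 0.0125
  dwarf red-fruited: (38 − 37.6875)² / 37.6875 = 0.0026
  dwarf yellow-fruited: (13 − 12.5625)² / 12.5625 = 0.0152
χ² = 0.0000 + 0.0125 + 0.0026 + 0.0152 = 0.0303 ≈ 0.030

0.030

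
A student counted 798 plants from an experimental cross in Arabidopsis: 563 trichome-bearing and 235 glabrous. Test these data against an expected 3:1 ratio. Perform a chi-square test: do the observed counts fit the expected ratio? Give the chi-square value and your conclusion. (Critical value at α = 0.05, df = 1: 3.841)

8.423; not consistent

Under the 3:1 hypothesis (Σ ratio = 4, N = 798):
  trichome-bearing: 798 × 3/4 = 598.5
  glabrous: 798 × 1/4 = 199.5
χ² = Σ (O − E)² / E
  trichome-bearing: (563 − 598.5)² / 598.5 = 2.1057
  glabrous: (235 − 199.5)² / 199.5 = 6.3170
χ² = 2.1057 + 6.3170 = 8.4227 ≈ 8.423
Degrees of freedom = 2 − 1 = 1; critical value at α = 0.05 is 3.841.
Since 8.423 > 3.841, we reject the null hypothesis — the data do not fit the 3:1 ratio.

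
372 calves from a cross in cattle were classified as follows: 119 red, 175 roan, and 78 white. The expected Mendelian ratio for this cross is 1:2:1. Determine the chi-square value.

The 1:2:1 ratio has 4 parts, so with N = 372 the expected counts are:
  red: 372 × 1/4 = 93
  roan: 372 × 2/4 = 186
  white: 372 × 1/4 = 93
χ² = Σ (O − E)² / E
  red: (119 − 93)² / 93 = 7.2688
  roan: (175 − 186)² / 186 = 0.6505
  white: (78 − 93)² / 93 = 2.4194
χ² = 7.2688 + 0.6505 + 2.4194 = 10.3387 ≈ 10.339

10.339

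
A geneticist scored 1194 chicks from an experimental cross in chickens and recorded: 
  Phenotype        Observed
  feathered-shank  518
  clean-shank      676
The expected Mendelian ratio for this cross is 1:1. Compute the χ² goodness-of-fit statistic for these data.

The 1:1 ratio has 2 parts, so with N = 1194 the expected counts are:
  feathered-shank: 1194 × 1/2 = 597
  clean-shank: 1194 × 1/2 = 597
χ² = Σ (O − E)² / E
  feathered-shank: (518 − 597)² / 597 = 10.4539
  clean-shank: (676 − 597)² / 597 = 10.4539
χ² = 10.4539 + 10.4539 = 20.9078 ≈ 20.908

20.908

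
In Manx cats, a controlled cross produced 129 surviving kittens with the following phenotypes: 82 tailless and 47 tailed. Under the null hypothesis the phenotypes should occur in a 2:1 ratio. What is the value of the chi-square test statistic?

Under the 2:1 hypothesis (Σ ratio = 3, N = 129):
  tailless: 129 × 2/3 = 86
  tailed: 129 × 1/3 = 43
χ² = Σ (O − E)² / E
  tailless: (82 − 86)² / 86 = 0.1860
  tailed: (47 − 43)² / 43 = 0.3721
χ² = 0.1860 + 0.3721 = 0.5581 ≈ 0.558

0.558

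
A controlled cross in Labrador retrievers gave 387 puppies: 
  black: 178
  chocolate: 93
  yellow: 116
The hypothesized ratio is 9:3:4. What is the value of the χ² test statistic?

16.822

Under the 9:3:4 hypothesis (Σ ratio = 16, N = 387):
  black: 387 × 9/16 = 217.6875
  chocolate: 387 × 3/16 = 72.5625
  yellow: 387 × 4/16 = 96.75
χ² = Σ (O − E)² / E
  black: (178 − 217.6875)² / 217.6875 = 7.2356
  chocolate: (93 − 72.5625)² / 72.5625 = 5.7563
  yellow: (116 − 96.75)² / 96.75 = 3.8301
χ² = 7.2356 + 5.7563 + 3.8301 = 16.822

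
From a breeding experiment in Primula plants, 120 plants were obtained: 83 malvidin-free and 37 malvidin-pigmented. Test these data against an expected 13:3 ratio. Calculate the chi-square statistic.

Total ratio parts = 16. Expected numbers out of 120:
  malvidin-free: 120 × 13/16 = 97.5
  malvidin-pigmented: 120 × 3/16 = 22.5
χ² = Σ (O − E)² / E
  malvidin-free: (83 − 97.5)² / 97.5 = 2.1564
  malvidin-pigmented: (37 − 22.5)² / 22.5 = 9.3444
χ² = 2.1564 + 9.3444 = 11.5008 ≈ 11.501

11.501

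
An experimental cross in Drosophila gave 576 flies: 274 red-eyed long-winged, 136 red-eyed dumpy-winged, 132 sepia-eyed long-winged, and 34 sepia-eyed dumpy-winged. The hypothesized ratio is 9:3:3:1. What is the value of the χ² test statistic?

Total ratio parts = 16. Expected numbers out of 576:
  red-eyed long-winged: 576 × 9/16 = 324
  red-eyed dumpy-winged: 576 × 3/16 = 108
  sepia-eyed long-winged: 576 × 3/16 = 108
  sepia-eyed dumpy-winged: 576 × 1/16 = 36
χ² = Σ (O − E)² / E
  red-eyed long-winged: (274 − 324)² / 324 = 7.7160
  red-eyed dumpy-winged: (136 − 108)² / 108 = 7.2593
  sepia-eyed long-winged: (132 − 108)² / 108 = 5.3333
  sepia-eyed dumpy-winged: (34 − 36)² / 36 = 0.1111
χ² = 7.7160 + 7.2593 + 5.3333 + 0.1111 = 20.4197 ≈ 20.420

20.420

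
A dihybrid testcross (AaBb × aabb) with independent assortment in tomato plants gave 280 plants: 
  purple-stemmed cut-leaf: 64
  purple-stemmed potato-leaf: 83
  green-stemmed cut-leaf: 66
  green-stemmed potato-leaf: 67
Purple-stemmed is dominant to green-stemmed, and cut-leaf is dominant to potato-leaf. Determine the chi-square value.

3.286

A dihybrid testcross with independent assortment gives a 1:1:1:1 ratio.
Total ratio parts = 4. Expected numbers out of 280:
  purple-stemmed cut-leaf: 280 × 1/4 = 70
  purple-stemmed potato-leaf: 280 × 1/4 = 70
  green-stemmed cut-leaf: 280 × 1/4 = 70
  green-stemmed potato-leaf: 280 × 1/4 = 70
χ² = Σ (O − E)² / E
  purple-stemmed cut-leaf: (64 − 70)² / 70 = 0.5143
  purple-stemmed potato-leaf: (83 − 70)² / 70 = 2.4143
  green-stemmed cut-leaf: (66 − 70)² / 70 = 0.2286
  green-stemmed potato-leaf: (67 − 70)² / 70 = 0.1286
χ² = 0.5143 + 2.4143 + 0.2286 + 0.1286 = 3.2858 ≈ 3.286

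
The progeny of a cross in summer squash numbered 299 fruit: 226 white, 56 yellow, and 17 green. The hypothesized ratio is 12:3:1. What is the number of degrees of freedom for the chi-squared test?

A goodness-of-fit test with 3 phenotype classes has df = 3 − 1 = 2.

2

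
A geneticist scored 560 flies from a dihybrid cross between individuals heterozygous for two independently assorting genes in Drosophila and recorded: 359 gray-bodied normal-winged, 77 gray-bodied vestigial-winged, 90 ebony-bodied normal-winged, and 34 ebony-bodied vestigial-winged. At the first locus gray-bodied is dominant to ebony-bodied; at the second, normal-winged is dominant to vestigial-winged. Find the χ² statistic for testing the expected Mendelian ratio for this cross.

15.784

A dihybrid F₂ with independent assortment and complete dominance at both loci gives a 9:3:3:1 phenotypic ratio.
Total ratio parts = 16. Expected numbers out of 560:
  gray-bodied normal-winged: 560 × 9/16 = 315
  gray-bodied vestigial-winged: 560 × 3/16 = 105
  ebony-bodied normal-winged: 560 × 3/16 = 105
  ebony-bodied vestigial-winged: 560 × 1/16 = 35
χ² = Σ (O − E)² / E
  gray-bodied normal-winged: (359 − 315)² / 315 = 6.1460
  gray-bodied vestigial-winged: (77 − 105)² / 105 = 7.4667
  ebony-bodied normal-winged: (90 − 105)² / 105 = 2.1429
  ebony-bodied vestigial-winged: (34 − 35)² / 35 = 0.0286
χ² = 6.1460 + 7.4667 + 2.1429 + 0.0286 = 15.7842 ≈ 15.784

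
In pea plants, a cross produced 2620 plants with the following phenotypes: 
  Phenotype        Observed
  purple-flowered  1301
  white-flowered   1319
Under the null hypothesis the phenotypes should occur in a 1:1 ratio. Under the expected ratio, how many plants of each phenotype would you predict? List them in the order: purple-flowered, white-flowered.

Expected counts for N = 2620 under a 1:1 ratio (total parts = 2):
  purple-flowered: 2620 × 1/2 = 1310
  white-flowered: 2620 × 1/2 = 1310

1310, 1310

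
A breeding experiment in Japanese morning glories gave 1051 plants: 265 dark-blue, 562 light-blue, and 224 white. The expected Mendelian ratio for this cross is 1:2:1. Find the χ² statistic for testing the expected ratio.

8.269

Total ratio parts = 4. Expected numbers out of 1051:
  dark-blue: 1051 × 1/4 = 262.75
  light-blue: 1051 × 2/4 = 525.5
  white: 1051 × 1/4 = 262.75
χ² = Σ (O − E)² / E
  dark-blue: (265 − 262.75)² / 262.75 = 0.0193
  light-blue: (562 − 525.5)² / 525.5 = 2.5352
  white: (224 − 262.75)² / 262.75 = 5.7148
χ² = 0.0193 + 2.5352 + 5.7148 = 8.2693 ≈ 8.269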